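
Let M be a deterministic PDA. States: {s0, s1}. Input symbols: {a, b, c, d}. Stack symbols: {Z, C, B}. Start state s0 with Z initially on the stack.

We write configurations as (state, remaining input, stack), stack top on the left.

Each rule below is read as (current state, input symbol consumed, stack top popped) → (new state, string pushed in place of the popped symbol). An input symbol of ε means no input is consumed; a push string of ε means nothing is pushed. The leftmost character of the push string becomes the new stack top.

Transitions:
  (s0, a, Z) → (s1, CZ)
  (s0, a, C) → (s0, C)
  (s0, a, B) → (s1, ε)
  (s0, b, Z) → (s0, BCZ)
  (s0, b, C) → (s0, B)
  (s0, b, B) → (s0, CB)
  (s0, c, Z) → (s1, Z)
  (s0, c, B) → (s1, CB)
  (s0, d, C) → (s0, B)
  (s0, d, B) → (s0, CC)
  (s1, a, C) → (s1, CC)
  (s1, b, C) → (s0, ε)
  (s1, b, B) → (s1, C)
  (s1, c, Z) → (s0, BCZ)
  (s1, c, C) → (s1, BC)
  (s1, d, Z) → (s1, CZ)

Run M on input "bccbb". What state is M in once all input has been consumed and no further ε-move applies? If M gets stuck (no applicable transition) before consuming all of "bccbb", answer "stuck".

s0

(s0, bccbb, Z) ⊢ (s0, ccbb, BCZ) ⊢ (s1, cbb, CBCZ) ⊢ (s1, bb, BCBCZ) ⊢ (s1, b, CCBCZ) ⊢ (s0, ε, CBCZ)
All input consumed; M is in state s0.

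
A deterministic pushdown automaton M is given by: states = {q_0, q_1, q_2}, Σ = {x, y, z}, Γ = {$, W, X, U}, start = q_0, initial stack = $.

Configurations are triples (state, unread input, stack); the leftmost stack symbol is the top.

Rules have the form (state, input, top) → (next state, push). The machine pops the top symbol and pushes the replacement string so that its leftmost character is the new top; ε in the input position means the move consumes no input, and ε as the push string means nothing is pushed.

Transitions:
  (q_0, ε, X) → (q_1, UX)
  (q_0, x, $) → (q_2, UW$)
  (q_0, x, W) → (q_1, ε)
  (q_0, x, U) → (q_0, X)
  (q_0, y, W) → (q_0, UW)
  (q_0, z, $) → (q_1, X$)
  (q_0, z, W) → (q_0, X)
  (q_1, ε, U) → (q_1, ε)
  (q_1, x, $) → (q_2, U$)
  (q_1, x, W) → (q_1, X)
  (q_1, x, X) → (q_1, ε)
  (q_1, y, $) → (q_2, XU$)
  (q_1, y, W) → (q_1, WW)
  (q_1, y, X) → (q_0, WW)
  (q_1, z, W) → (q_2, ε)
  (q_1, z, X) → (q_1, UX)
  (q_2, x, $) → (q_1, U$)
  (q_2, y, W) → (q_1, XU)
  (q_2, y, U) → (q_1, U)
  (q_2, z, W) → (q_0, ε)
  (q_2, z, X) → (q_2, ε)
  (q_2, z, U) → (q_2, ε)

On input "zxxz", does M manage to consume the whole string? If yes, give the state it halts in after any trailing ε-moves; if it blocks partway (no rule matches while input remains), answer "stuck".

q_2

(q_0, zxxz, $)
  read z, top $: go to q_1, push X$ → (q_1, xxz, X$)
  read x, top X: go to q_1, push ε → (q_1, xz, $)
  read x, top $: go to q_2, push U$ → (q_2, z, U$)
  read z, top U: go to q_2, push ε → (q_2, ε, $)
All input consumed; M is in state q_2.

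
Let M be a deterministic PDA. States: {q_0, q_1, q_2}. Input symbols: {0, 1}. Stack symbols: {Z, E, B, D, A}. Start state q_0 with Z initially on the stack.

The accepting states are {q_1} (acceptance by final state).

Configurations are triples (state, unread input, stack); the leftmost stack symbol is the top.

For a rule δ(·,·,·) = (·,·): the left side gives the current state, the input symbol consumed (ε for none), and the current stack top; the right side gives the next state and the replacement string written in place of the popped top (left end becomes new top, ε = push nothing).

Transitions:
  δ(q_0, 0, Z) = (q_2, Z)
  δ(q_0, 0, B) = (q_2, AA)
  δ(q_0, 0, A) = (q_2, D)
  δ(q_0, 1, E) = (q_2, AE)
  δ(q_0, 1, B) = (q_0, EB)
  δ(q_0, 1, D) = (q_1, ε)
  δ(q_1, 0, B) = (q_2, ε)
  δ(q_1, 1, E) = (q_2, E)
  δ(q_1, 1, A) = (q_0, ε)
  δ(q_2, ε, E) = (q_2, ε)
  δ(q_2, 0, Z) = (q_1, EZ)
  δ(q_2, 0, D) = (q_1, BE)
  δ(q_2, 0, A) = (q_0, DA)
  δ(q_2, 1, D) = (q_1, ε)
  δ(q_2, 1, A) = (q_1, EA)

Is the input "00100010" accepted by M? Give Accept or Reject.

Reject

(q_0, 00100010, Z) ⊢ (q_2, 0100010, Z) ⊢ (q_1, 100010, EZ) ⊢ (q_2, 00010, EZ) ⊢ (q_2, 00010, Z) ⊢ (q_1, 0010, EZ)
No transition applies at (q_1, 0010, EZ); input not fully consumed.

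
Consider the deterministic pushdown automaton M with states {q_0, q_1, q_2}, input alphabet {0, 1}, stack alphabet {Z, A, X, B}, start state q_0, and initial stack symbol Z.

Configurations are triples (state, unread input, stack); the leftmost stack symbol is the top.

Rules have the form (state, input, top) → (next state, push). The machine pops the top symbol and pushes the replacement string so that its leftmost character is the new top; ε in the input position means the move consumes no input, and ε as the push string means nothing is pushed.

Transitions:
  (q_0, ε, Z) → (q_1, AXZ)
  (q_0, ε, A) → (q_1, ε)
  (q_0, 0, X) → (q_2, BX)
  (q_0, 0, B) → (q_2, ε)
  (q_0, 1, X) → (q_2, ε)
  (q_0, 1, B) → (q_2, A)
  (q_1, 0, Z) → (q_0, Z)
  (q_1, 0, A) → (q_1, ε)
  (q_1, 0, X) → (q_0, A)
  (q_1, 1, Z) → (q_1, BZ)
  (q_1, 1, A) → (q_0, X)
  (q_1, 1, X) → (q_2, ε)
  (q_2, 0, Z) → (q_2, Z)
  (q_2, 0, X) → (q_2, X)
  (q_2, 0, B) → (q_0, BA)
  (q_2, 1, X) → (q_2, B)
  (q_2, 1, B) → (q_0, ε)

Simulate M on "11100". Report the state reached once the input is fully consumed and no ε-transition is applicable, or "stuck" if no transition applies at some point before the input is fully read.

(q_0, 11100, Z)
  ε-move, top Z: go to q_1, push AXZ → (q_1, 11100, AXZ)
  read 1, top A: go to q_0, push X → (q_0, 1100, XXZ)
  read 1, top X: go to q_2, push ε → (q_2, 100, XZ)
  read 1, top X: go to q_2, push B → (q_2, 00, BZ)
  read 0, top B: go to q_0, push BA → (q_0, 0, BAZ)
  read 0, top B: go to q_2, push ε → (q_2, ε, AZ)
All input consumed; M is in state q_2.

q_2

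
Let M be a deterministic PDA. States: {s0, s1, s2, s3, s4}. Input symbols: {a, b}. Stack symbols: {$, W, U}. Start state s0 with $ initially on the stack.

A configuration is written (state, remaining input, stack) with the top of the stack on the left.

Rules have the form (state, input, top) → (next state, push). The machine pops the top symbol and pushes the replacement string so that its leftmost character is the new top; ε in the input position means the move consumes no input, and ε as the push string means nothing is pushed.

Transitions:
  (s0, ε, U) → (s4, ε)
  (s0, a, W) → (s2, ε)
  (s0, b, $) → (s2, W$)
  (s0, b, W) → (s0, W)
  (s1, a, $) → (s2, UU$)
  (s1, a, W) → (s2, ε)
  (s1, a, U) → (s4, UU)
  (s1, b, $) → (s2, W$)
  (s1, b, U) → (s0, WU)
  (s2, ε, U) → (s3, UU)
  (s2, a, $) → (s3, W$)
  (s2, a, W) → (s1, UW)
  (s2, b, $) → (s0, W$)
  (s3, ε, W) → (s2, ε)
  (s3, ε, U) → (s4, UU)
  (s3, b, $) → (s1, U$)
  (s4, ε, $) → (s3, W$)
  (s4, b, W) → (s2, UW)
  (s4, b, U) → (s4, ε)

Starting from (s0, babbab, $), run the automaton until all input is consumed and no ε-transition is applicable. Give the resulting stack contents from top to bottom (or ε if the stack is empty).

UUW$

(s0, babbab, $) ⊢ (s2, abbab, W$) ⊢ (s1, bbab, UW$) ⊢ (s0, bab, WUW$) ⊢ (s0, ab, WUW$) ⊢ (s2, b, UW$) ⊢ (s3, b, UUW$) ⊢ (s4, b, UUUW$) ⊢ (s4, ε, UUW$)
All input consumed in state s4 with stack UUW$.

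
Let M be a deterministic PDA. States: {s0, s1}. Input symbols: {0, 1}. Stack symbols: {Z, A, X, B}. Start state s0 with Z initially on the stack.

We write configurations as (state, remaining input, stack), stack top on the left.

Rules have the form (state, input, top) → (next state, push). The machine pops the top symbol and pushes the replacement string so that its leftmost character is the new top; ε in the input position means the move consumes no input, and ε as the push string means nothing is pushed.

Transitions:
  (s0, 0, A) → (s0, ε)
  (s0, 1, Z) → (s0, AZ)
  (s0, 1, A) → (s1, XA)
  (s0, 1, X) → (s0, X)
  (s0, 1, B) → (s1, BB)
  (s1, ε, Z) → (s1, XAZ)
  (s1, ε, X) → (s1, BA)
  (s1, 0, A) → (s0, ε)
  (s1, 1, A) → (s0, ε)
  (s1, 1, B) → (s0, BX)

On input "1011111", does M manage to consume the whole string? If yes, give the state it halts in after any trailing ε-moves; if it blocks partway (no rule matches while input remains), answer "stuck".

s0

(s0, 1011111, Z)
  read 1, top Z: go to s0, push AZ → (s0, 011111, AZ)
  read 0, top A: go to s0, push ε → (s0, 11111, Z)
  read 1, top Z: go to s0, push AZ → (s0, 1111, AZ)
  read 1, top A: go to s1, push XA → (s1, 111, XAZ)
  ε-move, top X: go to s1, push BA → (s1, 111, BAAZ)
  read 1, top B: go to s0, push BX → (s0, 11, BXAAZ)
  read 1, top B: go to s1, push BB → (s1, 1, BBXAAZ)
  read 1, top B: go to s0, push BX → (s0, ε, BXBXAAZ)
All input consumed; M is in state s0.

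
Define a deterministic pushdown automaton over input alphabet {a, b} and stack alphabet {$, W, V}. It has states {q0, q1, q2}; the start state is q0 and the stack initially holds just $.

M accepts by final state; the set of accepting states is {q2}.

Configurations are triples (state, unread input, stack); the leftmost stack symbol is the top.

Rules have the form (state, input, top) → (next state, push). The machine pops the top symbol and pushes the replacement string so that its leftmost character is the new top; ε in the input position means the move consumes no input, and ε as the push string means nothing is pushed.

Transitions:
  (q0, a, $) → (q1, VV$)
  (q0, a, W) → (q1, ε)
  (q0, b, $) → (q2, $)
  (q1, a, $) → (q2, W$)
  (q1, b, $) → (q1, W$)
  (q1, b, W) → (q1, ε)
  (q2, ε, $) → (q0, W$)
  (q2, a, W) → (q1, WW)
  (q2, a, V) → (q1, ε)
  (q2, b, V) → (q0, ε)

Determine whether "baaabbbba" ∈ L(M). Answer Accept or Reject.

Accept

(q0, baaabbbba, $) ⊢ (q2, aaabbbba, $) ⊢ (q0, aaabbbba, W$) ⊢ (q1, aabbbba, $) ⊢ (q2, abbbba, W$) ⊢ (q1, bbbba, WW$) ⊢ (q1, bbba, W$) ⊢ (q1, bba, $) ⊢ (q1, ba, W$) ⊢ (q1, a, $) ⊢ (q2, ε, W$)
All input consumed; state q2 ∈ F.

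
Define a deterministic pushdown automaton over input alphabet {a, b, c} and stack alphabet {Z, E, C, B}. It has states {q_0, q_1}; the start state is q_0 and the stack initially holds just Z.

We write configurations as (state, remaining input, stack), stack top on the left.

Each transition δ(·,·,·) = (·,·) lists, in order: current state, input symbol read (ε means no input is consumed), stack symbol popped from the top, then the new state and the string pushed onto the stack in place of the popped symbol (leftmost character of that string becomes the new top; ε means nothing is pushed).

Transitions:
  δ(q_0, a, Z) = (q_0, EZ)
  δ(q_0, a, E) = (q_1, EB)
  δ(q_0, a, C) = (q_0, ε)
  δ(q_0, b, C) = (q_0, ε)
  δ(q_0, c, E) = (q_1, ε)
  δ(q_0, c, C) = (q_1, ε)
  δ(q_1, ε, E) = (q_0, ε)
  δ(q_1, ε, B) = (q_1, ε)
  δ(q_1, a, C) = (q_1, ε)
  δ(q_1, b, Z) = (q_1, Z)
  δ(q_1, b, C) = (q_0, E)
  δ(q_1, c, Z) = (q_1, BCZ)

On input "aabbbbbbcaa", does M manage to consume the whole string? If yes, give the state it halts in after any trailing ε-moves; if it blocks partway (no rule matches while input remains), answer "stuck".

stuck

(q_0, aabbbbbbcaa, Z)
  read a, top Z: go to q_0, push EZ → (q_0, abbbbbbcaa, EZ)
  read a, top E: go to q_1, push EB → (q_1, bbbbbbcaa, EBZ)
  ε-move, top E: go to q_0, push ε → (q_0, bbbbbbcaa, BZ)
No transition for (q_0, b, top B); M blocks with input bbbbbbcaa remaining.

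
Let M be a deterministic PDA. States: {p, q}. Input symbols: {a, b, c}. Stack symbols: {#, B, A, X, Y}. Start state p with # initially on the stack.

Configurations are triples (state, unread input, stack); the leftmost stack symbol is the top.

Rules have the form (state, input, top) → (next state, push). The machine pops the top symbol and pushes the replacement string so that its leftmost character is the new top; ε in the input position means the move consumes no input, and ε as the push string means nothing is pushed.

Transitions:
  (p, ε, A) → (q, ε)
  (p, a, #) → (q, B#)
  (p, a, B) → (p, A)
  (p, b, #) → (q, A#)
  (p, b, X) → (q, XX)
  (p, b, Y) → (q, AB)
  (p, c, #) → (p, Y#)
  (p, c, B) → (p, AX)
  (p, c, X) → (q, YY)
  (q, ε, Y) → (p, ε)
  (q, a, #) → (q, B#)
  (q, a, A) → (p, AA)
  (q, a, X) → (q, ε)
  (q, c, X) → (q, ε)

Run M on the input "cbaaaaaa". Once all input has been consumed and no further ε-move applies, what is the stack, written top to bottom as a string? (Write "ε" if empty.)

(p, cbaaaaaa, #)
  read c, top #: go to p, push Y# → (p, baaaaaa, Y#)
  read b, top Y: go to q, push AB → (q, aaaaaa, AB#)
  read a, top A: go to p, push AA → (p, aaaaa, AAB#)
  ε-move, top A: go to q, push ε → (q, aaaaa, AB#)
  read a, top A: go to p, push AA → (p, aaaa, AAB#)
  ε-move, top A: go to q, push ε → (q, aaaa, AB#)
  read a, top A: go to p, push AA → (p, aaa, AAB#)
  ε-move, top A: go to q, push ε → (q, aaa, AB#)
  read a, top A: go to p, push AA → (p, aa, AAB#)
  ε-move, top A: go to q, push ε → (q, aa, AB#)
  read a, top A: go to p, push AA → (p, a, AAB#)
  ε-move, top A: go to q, push ε → (q, a, AB#)
  read a, top A: go to p, push AA → (p, ε, AAB#)
  ε-move, top A: go to q, push ε → (q, ε, AB#)
All input consumed in state q with stack AB#.

AB#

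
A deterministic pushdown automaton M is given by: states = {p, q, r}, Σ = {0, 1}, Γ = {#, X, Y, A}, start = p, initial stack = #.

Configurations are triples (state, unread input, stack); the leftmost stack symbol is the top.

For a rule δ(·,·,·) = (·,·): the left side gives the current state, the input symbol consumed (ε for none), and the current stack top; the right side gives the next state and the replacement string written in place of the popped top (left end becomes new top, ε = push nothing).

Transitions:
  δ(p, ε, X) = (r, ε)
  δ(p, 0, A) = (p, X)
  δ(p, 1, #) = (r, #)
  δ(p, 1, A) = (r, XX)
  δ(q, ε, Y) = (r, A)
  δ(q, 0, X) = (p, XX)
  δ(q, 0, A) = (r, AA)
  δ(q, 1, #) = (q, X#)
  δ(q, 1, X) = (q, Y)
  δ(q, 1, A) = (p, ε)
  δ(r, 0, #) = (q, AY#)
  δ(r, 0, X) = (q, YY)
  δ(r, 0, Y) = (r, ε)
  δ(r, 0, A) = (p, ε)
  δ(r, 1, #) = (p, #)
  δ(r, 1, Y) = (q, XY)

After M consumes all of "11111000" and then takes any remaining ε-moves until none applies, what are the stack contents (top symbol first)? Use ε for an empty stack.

(p, 11111000, #)
  read 1, top #: go to r, push # → (r, 1111000, #)
  read 1, top #: go to p, push # → (p, 111000, #)
  read 1, top #: go to r, push # → (r, 11000, #)
  read 1, top #: go to p, push # → (p, 1000, #)
  read 1, top #: go to r, push # → (r, 000, #)
  read 0, top #: go to q, push AY# → (q, 00, AY#)
  read 0, top A: go to r, push AA → (r, 0, AAY#)
  read 0, top A: go to p, push ε → (p, ε, AY#)
All input consumed in state p with stack AY#.

AY#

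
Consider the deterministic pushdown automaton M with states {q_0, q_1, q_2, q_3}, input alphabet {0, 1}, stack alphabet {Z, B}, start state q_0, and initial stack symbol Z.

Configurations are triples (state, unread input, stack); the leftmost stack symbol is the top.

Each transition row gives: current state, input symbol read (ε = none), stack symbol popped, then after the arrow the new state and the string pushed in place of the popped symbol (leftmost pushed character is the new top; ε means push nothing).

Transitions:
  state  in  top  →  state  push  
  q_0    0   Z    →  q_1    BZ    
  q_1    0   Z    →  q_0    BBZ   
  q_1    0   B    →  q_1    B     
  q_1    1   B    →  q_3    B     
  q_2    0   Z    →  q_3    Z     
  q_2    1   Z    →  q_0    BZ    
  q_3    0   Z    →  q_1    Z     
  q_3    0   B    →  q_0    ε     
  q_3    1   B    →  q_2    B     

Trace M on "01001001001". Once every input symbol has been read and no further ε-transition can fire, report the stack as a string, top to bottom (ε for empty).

BZ

(q_0, 01001001001, Z) ⊢ (q_1, 1001001001, BZ) ⊢ (q_3, 001001001, BZ) ⊢ (q_0, 01001001, Z) ⊢ (q_1, 1001001, BZ) ⊢ (q_3, 001001, BZ) ⊢ (q_0, 01001, Z) ⊢ (q_1, 1001, BZ) ⊢ (q_3, 001, BZ) ⊢ (q_0, 01, Z) ⊢ (q_1, 1, BZ) ⊢ (q_3, ε, BZ)
All input consumed in state q_3 with stack BZ.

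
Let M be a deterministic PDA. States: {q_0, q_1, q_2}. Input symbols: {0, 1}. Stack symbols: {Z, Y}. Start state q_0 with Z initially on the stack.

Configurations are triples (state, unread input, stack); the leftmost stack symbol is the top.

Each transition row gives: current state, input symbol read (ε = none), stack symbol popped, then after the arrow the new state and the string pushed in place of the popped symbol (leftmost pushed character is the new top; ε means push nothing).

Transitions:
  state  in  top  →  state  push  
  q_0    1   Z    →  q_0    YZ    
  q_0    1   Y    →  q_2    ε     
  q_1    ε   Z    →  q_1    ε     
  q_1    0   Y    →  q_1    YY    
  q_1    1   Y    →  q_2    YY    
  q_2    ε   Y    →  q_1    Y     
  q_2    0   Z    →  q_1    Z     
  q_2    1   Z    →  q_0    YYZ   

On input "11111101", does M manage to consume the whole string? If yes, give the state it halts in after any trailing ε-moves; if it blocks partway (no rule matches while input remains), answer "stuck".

q_1

(q_0, 11111101, Z)
  read 1, top Z: go to q_0, push YZ → (q_0, 1111101, YZ)
  read 1, top Y: go to q_2, push ε → (q_2, 111101, Z)
  read 1, top Z: go to q_0, push YYZ → (q_0, 11101, YYZ)
  read 1, top Y: go to q_2, push ε → (q_2, 1101, YZ)
  ε-move, top Y: go to q_1, push Y → (q_1, 1101, YZ)
  read 1, top Y: go to q_2, push YY → (q_2, 101, YYZ)
  ε-move, top Y: go to q_1, push Y → (q_1, 101, YYZ)
  read 1, top Y: go to q_2, push YY → (q_2, 01, YYYZ)
  ε-move, top Y: go to q_1, push Y → (q_1, 01, YYYZ)
  read 0, top Y: go to q_1, push YY → (q_1, 1, YYYYZ)
  read 1, top Y: go to q_2, push YY → (q_2, ε, YYYYYZ)
  ε-move, top Y: go to q_1, push Y → (q_1, ε, YYYYYZ)
All input consumed; M is in state q_1.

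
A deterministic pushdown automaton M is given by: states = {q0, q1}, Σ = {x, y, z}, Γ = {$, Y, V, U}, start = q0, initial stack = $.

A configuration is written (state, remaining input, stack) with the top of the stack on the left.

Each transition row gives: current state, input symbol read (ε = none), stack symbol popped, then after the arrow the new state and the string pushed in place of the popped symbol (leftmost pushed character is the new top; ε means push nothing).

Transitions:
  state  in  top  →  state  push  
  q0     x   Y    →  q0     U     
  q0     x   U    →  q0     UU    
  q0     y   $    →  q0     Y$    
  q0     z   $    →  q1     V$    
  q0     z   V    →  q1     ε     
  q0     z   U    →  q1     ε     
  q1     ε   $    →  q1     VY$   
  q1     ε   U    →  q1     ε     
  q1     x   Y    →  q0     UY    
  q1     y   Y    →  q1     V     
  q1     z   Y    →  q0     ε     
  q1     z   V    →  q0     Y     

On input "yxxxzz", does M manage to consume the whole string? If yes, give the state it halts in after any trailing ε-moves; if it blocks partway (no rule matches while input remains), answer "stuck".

(q0, yxxxzz, $) ⊢ (q0, xxxzz, Y$) ⊢ (q0, xxzz, U$) ⊢ (q0, xzz, UU$) ⊢ (q0, zz, UUU$) ⊢ (q1, z, UU$) ⊢ (q1, z, U$) ⊢ (q1, z, $) ⊢ (q1, z, VY$) ⊢ (q0, ε, YY$)
All input consumed; M is in state q0.

q0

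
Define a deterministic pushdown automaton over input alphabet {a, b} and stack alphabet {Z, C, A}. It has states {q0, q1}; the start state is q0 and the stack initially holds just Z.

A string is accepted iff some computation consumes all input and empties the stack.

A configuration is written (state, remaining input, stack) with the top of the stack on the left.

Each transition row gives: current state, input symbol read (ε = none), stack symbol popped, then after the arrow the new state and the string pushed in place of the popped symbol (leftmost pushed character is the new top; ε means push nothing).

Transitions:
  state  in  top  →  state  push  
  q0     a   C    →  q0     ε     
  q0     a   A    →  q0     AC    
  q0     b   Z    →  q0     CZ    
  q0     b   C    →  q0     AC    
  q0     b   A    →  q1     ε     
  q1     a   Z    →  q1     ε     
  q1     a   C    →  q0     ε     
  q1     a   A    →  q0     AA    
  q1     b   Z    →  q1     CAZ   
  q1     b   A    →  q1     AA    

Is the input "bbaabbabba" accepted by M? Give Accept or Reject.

Reject

(q0, bbaabbabba, Z)
  read b, top Z: go to q0, push CZ → (q0, baabbabba, CZ)
  read b, top C: go to q0, push AC → (q0, aabbabba, ACZ)
  read a, top A: go to q0, push AC → (q0, abbabba, ACCZ)
  read a, top A: go to q0, push AC → (q0, bbabba, ACCCZ)
  read b, top A: go to q1, push ε → (q1, babba, CCCZ)
No transition applies at (q1, babba, CCCZ); input not fully consumed.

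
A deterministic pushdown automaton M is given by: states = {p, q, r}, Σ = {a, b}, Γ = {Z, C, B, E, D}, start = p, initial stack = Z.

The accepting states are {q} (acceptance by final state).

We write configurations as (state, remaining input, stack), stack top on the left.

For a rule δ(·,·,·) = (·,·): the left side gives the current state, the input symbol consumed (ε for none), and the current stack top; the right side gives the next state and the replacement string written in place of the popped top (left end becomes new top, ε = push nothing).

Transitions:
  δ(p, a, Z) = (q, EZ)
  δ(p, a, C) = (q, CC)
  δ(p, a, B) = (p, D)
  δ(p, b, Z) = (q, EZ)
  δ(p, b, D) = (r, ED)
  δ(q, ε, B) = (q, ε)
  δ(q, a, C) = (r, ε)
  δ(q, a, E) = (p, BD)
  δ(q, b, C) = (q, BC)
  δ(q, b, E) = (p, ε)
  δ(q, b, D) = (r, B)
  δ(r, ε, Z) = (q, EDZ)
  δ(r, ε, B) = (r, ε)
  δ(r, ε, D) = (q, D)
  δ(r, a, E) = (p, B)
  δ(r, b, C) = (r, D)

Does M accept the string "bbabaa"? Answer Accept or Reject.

Reject

(p, bbabaa, Z)
  read b, top Z: go to q, push EZ → (q, babaa, EZ)
  read b, top E: go to p, push ε → (p, abaa, Z)
  read a, top Z: go to q, push EZ → (q, baa, EZ)
  read b, top E: go to p, push ε → (p, aa, Z)
  read a, top Z: go to q, push EZ → (q, a, EZ)
  read a, top E: go to p, push BD → (p, ε, BDZ)
All input consumed; state p ∉ F and no further ε-move applies.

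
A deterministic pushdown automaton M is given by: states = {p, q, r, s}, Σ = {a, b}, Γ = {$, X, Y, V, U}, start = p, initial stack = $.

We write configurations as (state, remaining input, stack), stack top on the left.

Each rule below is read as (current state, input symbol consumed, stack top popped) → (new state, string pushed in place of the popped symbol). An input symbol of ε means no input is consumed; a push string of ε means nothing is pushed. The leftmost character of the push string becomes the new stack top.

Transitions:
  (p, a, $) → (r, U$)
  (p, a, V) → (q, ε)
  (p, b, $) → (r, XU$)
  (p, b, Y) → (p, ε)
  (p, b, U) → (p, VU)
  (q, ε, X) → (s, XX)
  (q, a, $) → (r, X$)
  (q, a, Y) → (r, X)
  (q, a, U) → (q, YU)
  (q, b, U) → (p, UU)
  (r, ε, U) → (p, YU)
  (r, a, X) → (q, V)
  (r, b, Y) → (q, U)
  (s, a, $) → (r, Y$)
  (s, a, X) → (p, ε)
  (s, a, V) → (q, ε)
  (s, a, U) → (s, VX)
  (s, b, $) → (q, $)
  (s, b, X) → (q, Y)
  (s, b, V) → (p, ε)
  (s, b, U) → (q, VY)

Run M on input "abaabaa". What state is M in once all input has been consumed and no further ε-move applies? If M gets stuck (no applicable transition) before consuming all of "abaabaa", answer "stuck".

stuck

(p, abaabaa, $) ⊢ (r, baabaa, U$) ⊢ (p, baabaa, YU$) ⊢ (p, aabaa, U$)
No transition for (p, a, top U); M blocks with input aabaa remaining.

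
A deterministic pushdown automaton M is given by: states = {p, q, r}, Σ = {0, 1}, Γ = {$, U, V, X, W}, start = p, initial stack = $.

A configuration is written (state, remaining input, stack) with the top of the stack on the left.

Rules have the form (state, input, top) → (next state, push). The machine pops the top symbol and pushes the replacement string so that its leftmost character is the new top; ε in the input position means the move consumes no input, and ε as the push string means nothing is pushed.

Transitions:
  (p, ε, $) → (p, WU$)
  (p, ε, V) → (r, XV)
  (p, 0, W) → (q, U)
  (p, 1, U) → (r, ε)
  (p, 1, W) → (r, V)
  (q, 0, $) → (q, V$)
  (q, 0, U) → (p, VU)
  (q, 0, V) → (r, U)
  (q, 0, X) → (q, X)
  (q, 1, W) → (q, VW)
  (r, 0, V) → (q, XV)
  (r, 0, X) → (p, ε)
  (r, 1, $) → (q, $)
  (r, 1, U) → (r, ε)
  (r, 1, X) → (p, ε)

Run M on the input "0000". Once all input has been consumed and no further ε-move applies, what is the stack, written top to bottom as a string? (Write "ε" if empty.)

XVUU$

(p, 0000, $) ⊢ (p, 0000, WU$) ⊢ (q, 000, UU$) ⊢ (p, 00, VUU$) ⊢ (r, 00, XVUU$) ⊢ (p, 0, VUU$) ⊢ (r, 0, XVUU$) ⊢ (p, ε, VUU$) ⊢ (r, ε, XVUU$)
All input consumed in state r with stack XVUU$.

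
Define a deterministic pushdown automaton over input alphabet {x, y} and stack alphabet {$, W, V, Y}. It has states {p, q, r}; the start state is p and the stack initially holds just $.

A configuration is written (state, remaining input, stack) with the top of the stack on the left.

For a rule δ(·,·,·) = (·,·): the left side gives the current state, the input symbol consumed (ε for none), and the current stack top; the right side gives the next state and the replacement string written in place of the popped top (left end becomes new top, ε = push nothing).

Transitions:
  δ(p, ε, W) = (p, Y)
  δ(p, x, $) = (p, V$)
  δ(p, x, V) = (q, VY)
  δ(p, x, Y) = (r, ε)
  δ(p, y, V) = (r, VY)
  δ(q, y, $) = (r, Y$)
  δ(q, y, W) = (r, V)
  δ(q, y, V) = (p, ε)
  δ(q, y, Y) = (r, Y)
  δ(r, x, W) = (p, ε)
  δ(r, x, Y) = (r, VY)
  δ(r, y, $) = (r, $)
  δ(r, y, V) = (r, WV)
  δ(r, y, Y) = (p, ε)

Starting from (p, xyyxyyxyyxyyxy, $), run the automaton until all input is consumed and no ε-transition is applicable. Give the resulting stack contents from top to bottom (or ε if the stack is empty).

(p, xyyxyyxyyxyyxy, $) ⊢ (p, yyxyyxyyxyyxy, V$) ⊢ (r, yxyyxyyxyyxy, VY$) ⊢ (r, xyyxyyxyyxy, WVY$) ⊢ (p, yyxyyxyyxy, VY$) ⊢ (r, yxyyxyyxy, VYY$) ⊢ (r, xyyxyyxy, WVYY$) ⊢ (p, yyxyyxy, VYY$) ⊢ (r, yxyyxy, VYYY$) ⊢ (r, xyyxy, WVYYY$) ⊢ (p, yyxy, VYYY$) ⊢ (r, yxy, VYYYY$) ⊢ (r, xy, WVYYYY$) ⊢ (p, y, VYYYY$) ⊢ (r, ε, VYYYYY$)
All input consumed in state r with stack VYYYYY$.

VYYYYY$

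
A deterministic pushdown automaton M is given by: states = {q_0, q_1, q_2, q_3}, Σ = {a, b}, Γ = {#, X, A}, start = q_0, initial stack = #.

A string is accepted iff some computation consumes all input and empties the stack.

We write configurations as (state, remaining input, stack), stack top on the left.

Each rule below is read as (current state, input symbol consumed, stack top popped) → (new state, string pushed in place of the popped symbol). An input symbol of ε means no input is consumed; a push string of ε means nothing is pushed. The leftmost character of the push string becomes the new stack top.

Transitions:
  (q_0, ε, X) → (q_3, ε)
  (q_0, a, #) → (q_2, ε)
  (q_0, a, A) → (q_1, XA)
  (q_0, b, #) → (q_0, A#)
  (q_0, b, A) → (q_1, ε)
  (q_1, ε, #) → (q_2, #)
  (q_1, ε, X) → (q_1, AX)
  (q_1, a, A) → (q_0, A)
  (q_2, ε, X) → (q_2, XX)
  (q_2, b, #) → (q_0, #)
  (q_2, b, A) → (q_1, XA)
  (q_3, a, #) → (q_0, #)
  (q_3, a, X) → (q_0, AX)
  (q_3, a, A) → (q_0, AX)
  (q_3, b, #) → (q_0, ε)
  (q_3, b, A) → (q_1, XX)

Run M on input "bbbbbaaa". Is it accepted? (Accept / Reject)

(q_0, bbbbbaaa, #) ⊢ (q_0, bbbbaaa, A#) ⊢ (q_1, bbbaaa, #) ⊢ (q_2, bbbaaa, #) ⊢ (q_0, bbaaa, #) ⊢ (q_0, baaa, A#) ⊢ (q_1, aaa, #) ⊢ (q_2, aaa, #)
No transition applies at (q_2, aaa, #); input not fully consumed.

Reject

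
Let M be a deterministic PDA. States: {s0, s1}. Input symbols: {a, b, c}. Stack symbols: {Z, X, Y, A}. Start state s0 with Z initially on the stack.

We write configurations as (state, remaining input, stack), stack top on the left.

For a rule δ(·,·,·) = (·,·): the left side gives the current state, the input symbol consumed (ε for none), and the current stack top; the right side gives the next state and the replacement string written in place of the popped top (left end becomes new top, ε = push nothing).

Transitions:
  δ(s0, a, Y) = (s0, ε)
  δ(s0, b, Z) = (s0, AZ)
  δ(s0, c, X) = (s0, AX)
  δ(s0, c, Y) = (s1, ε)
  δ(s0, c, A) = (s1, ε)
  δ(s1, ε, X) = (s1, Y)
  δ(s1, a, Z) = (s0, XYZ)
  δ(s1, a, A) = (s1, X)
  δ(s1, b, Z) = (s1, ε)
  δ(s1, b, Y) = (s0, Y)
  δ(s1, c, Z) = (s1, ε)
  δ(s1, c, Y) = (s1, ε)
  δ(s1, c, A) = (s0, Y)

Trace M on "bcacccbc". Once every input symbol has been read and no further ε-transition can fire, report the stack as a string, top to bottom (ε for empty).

Z

(s0, bcacccbc, Z)
  read b, top Z: go to s0, push AZ → (s0, cacccbc, AZ)
  read c, top A: go to s1, push ε → (s1, acccbc, Z)
  read a, top Z: go to s0, push XYZ → (s0, cccbc, XYZ)
  read c, top X: go to s0, push AX → (s0, ccbc, AXYZ)
  read c, top A: go to s1, push ε → (s1, cbc, XYZ)
  ε-move, top X: go to s1, push Y → (s1, cbc, YYZ)
  read c, top Y: go to s1, push ε → (s1, bc, YZ)
  read b, top Y: go to s0, push Y → (s0, c, YZ)
  read c, top Y: go to s1, push ε → (s1, ε, Z)
All input consumed in state s1 with stack Z.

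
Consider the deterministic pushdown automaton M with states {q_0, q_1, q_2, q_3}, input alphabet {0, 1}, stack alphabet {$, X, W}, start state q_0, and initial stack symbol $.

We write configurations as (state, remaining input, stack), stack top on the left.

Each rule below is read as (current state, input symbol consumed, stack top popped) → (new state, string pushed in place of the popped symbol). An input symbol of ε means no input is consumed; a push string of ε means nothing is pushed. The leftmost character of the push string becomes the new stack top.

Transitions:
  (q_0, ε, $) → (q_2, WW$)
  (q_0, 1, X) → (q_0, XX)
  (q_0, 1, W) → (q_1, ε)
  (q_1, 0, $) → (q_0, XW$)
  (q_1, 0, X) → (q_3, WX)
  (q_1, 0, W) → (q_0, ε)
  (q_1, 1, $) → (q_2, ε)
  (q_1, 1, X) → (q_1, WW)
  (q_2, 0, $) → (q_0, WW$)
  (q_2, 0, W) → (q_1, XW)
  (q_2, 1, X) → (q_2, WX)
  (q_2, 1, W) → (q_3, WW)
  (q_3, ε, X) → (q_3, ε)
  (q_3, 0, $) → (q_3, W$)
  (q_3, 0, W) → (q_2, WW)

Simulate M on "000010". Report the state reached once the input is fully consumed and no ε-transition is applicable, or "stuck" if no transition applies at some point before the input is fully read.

(q_0, 000010, $)
  ε-move, top $: go to q_2, push WW$ → (q_2, 000010, WW$)
  read 0, top W: go to q_1, push XW → (q_1, 00010, XWW$)
  read 0, top X: go to q_3, push WX → (q_3, 0010, WXWW$)
  read 0, top W: go to q_2, push WW → (q_2, 010, WWXWW$)
  read 0, top W: go to q_1, push XW → (q_1, 10, XWWXWW$)
  read 1, top X: go to q_1, push WW → (q_1, 0, WWWWXWW$)
  read 0, top W: go to q_0, push ε → (q_0, ε, WWWXWW$)
All input consumed; M is in state q_0.

q_0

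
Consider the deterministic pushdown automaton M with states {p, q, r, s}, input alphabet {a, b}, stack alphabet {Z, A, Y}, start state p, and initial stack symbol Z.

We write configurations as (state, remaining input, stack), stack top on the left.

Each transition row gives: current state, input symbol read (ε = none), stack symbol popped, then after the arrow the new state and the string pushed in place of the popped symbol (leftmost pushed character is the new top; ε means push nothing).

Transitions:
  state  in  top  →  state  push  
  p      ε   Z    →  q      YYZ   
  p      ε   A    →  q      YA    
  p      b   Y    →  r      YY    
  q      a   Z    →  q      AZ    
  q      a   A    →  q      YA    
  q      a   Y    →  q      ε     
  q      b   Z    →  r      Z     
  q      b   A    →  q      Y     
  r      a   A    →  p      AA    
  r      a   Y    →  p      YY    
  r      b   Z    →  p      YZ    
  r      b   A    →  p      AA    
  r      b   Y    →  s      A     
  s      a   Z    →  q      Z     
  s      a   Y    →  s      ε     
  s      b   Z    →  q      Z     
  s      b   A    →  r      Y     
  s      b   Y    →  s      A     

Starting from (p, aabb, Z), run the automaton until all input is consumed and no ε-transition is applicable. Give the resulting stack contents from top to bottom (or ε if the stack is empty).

(p, aabb, Z)
  ε-move, top Z: go to q, push YYZ → (q, aabb, YYZ)
  read a, top Y: go to q, push ε → (q, abb, YZ)
  read a, top Y: go to q, push ε → (q, bb, Z)
  read b, top Z: go to r, push Z → (r, b, Z)
  read b, top Z: go to p, push YZ → (p, ε, YZ)
All input consumed in state p with stack YZ.

YZ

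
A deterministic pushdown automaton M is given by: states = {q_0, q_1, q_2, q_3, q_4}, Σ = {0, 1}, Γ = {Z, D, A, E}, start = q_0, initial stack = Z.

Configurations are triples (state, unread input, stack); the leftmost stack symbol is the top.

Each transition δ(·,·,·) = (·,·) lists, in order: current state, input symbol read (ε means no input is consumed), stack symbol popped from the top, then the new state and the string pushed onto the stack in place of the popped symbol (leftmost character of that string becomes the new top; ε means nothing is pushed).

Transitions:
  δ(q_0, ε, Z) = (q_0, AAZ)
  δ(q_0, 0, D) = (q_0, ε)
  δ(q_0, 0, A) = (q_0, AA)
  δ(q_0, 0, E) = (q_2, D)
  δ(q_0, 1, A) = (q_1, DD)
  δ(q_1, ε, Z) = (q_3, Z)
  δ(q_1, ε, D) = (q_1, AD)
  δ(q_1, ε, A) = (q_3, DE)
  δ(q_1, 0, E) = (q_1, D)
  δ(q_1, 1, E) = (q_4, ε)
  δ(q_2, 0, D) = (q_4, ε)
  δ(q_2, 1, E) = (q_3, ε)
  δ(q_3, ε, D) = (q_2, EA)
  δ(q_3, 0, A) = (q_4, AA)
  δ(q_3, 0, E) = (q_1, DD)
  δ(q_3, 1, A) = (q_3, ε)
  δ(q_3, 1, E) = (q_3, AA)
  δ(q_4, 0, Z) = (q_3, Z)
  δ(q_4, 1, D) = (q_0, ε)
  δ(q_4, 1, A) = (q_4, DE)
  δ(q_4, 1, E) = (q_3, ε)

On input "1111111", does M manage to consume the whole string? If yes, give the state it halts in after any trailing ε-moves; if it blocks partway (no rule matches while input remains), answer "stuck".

q_3

(q_0, 1111111, Z)
  ε-move, top Z: go to q_0, push AAZ → (q_0, 1111111, AAZ)
  read 1, top A: go to q_1, push DD → (q_1, 111111, DDAZ)
  ε-move, top D: go to q_1, push AD → (q_1, 111111, ADDAZ)
  ε-move, top A: go to q_3, push DE → (q_3, 111111, DEDDAZ)
  ε-move, top D: go to q_2, push EA → (q_2, 111111, EAEDDAZ)
  read 1, top E: go to q_3, push ε → (q_3, 11111, AEDDAZ)
  read 1, top A: go to q_3, push ε → (q_3, 1111, EDDAZ)
  read 1, top E: go to q_3, push AA → (q_3, 111, AADDAZ)
  read 1, top A: go to q_3, push ε → (q_3, 11, ADDAZ)
  read 1, top A: go to q_3, push ε → (q_3, 1, DDAZ)
  ε-move, top D: go to q_2, push EA → (q_2, 1, EADAZ)
  read 1, top E: go to q_3, push ε → (q_3, ε, ADAZ)
All input consumed; M is in state q_3.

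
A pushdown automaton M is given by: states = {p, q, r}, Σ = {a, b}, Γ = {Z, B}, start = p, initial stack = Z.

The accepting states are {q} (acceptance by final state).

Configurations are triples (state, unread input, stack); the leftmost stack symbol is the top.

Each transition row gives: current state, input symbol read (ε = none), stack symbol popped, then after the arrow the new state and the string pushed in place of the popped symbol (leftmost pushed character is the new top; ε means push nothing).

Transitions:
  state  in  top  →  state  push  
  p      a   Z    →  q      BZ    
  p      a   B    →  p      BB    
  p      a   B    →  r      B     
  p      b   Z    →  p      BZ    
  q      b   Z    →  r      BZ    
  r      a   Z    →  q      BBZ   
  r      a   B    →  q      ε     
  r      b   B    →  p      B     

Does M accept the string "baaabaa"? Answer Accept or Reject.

Accept

One accepting computation: (p, baaabaa, Z) ⊢ (p, aaabaa, BZ) ⊢ (p, aabaa, BBZ) ⊢ (p, abaa, BBBZ) ⊢ (r, baa, BBBZ) ⊢ (p, aa, BBBZ) ⊢ (r, a, BBBZ) ⊢ (q, ε, BBZ)
All input consumed and state q ∈ F.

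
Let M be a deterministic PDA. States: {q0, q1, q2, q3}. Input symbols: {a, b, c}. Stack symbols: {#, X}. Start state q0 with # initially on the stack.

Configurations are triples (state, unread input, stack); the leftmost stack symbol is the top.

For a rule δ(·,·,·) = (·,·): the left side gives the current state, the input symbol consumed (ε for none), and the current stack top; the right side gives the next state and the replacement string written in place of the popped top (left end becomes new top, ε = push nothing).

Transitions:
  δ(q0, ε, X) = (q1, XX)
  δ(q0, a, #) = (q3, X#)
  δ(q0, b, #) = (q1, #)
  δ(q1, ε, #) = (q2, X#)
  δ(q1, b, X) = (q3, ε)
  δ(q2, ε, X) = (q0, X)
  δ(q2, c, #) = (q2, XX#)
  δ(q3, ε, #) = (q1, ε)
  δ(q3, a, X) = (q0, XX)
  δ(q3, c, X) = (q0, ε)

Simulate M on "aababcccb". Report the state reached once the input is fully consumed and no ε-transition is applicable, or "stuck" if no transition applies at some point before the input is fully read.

stuck

(q0, aababcccb, #)
  read a, top #: go to q3, push X# → (q3, ababcccb, X#)
  read a, top X: go to q0, push XX → (q0, babcccb, XX#)
  ε-move, top X: go to q1, push XX → (q1, babcccb, XXX#)
  read b, top X: go to q3, push ε → (q3, abcccb, XX#)
  read a, top X: go to q0, push XX → (q0, bcccb, XXX#)
  ε-move, top X: go to q1, push XX → (q1, bcccb, XXXX#)
  read b, top X: go to q3, push ε → (q3, cccb, XXX#)
  read c, top X: go to q0, push ε → (q0, ccb, XX#)
  ε-move, top X: go to q1, push XX → (q1, ccb, XXX#)
No transition for (q1, c, top X); M blocks with input ccb remaining.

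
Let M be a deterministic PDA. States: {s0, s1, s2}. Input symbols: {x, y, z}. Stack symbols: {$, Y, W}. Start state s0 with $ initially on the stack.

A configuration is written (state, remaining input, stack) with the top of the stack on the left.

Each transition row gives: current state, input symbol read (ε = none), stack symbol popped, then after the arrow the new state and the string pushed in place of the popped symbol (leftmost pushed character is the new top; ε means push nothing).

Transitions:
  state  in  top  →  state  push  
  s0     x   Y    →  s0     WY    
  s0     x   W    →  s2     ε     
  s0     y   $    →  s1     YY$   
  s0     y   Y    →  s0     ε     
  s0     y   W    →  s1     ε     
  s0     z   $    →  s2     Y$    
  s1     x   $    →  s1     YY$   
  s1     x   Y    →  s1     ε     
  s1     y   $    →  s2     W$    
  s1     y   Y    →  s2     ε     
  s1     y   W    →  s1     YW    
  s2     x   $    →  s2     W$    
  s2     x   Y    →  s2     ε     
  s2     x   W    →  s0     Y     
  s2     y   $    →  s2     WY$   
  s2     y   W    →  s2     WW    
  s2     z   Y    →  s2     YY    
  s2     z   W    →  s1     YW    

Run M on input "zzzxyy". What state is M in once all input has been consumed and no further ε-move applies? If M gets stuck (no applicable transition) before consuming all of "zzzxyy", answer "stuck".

stuck

(s0, zzzxyy, $)
  read z, top $: go to s2, push Y$ → (s2, zzxyy, Y$)
  read z, top Y: go to s2, push YY → (s2, zxyy, YY$)
  read z, top Y: go to s2, push YY → (s2, xyy, YYY$)
  read x, top Y: go to s2, push ε → (s2, yy, YY$)
No transition for (s2, y, top Y); M blocks with input yy remaining.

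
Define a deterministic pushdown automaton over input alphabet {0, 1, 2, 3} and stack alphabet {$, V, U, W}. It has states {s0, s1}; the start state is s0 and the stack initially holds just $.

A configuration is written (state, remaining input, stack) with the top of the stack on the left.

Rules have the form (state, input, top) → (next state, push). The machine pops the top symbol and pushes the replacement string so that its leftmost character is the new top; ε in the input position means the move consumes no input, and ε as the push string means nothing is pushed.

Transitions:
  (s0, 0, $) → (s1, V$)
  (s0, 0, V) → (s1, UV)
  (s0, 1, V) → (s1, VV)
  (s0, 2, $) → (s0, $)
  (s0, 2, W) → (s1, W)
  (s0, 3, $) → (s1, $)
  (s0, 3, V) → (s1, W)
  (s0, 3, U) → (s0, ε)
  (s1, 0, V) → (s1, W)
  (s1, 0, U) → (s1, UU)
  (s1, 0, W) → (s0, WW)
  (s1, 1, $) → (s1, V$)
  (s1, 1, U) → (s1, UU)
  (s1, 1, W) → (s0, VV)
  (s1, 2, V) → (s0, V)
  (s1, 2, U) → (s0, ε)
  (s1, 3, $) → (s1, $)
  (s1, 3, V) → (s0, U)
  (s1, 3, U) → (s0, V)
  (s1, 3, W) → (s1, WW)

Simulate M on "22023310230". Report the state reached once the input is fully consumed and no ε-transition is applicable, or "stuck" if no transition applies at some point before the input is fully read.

s0

(s0, 22023310230, $) ⊢ (s0, 2023310230, $) ⊢ (s0, 023310230, $) ⊢ (s1, 23310230, V$) ⊢ (s0, 3310230, V$) ⊢ (s1, 310230, W$) ⊢ (s1, 10230, WW$) ⊢ (s0, 0230, VVW$) ⊢ (s1, 230, UVVW$) ⊢ (s0, 30, VVW$) ⊢ (s1, 0, WVW$) ⊢ (s0, ε, WWVW$)
All input consumed; M is in state s0.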